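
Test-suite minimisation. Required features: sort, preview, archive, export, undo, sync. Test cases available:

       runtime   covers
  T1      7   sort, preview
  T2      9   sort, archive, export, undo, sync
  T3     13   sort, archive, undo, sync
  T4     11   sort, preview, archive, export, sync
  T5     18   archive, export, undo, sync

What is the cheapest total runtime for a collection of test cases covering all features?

16

T1, T2 cover every feature at runtime 7 + 9 = 16.
Any cover uses at least 2 test cases; among all covering selections none totals below 16.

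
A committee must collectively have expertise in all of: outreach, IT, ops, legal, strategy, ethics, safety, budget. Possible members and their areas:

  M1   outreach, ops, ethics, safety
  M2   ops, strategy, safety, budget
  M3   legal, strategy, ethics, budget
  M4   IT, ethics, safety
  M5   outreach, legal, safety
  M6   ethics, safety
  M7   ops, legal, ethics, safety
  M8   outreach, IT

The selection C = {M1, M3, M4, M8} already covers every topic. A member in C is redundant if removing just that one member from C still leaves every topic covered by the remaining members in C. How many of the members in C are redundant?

Drop M1: ops uncovered — not redundant.
Drop M3: legal, strategy, budget uncovered — not redundant.
Drop M4: the rest still cover every topic — redundant.
Drop M8: the rest still cover every topic — redundant.
2 redundant: M4, M8.

2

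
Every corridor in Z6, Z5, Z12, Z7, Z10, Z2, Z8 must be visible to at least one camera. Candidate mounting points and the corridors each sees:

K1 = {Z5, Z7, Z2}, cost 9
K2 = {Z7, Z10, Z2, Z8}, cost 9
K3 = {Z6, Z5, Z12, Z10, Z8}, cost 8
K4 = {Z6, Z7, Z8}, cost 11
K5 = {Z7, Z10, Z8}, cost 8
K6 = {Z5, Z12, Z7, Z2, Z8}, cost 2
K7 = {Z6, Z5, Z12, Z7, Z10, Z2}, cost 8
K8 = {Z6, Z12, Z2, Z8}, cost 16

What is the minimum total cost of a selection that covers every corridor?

10

K3, K6 cover every corridor at cost 8 + 2 = 10.
Any cover uses at least 2 camera mounts; among all covering selections none totals below 10.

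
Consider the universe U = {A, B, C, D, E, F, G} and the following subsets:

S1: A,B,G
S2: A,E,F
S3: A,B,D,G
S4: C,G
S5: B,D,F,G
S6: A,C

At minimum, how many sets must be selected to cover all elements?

3

S2, S3, S4 together cover {A, B, C, D, E, F, G} — every element.
No 2 of the 6 sets cover everything (all 15 pairs fall short), so 3 is minimum.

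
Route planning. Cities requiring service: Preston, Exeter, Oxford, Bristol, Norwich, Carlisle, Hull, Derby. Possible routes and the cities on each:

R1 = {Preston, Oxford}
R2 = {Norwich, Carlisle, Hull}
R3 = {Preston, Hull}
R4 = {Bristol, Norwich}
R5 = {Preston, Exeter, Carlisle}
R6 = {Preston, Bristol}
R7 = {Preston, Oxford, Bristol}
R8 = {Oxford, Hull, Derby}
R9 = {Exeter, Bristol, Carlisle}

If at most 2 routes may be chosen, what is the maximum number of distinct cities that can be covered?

6

Choosing R2, R7 covers {Preston, Oxford, Bristol, Norwich, Carlisle, Hull} — 6 cities.
No choice of 2 routes does better; here Exeter, Derby are left uncovered.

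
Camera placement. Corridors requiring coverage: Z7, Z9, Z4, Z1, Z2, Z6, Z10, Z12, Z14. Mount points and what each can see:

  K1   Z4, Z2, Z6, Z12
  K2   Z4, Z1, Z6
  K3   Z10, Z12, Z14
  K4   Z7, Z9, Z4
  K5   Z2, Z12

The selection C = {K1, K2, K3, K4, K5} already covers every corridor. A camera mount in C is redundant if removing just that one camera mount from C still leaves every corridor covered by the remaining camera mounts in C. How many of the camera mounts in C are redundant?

Drop K1: the rest still cover every corridor — redundant.
Drop K2: Z1 uncovered — not redundant.
Drop K3: Z10, Z14 uncovered — not redundant.
Drop K4: Z7, Z9 uncovered — not redundant.
Drop K5: the rest still cover every corridor — redundant.
2 redundant: K1, K5.

2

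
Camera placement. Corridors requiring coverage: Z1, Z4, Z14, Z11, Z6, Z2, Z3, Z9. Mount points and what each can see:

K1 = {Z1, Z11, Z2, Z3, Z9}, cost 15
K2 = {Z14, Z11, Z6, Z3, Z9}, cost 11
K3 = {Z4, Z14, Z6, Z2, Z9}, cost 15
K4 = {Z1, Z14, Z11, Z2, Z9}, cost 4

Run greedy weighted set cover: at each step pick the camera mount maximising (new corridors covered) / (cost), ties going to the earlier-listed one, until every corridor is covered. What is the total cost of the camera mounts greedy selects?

30

Pick 1: K4 adds 5 new (Z1, Z14, Z11, Z2, Z9) at cost 4 (ratio 5/4).
Pick 2: K2 adds 2 new (Z6, Z3) at cost 11 (ratio 2/11).
Pick 3: K3 adds 1 new (Z4) at cost 15 (ratio 1/15).
Greedy total cost: 4 + 11 + 15 = 30.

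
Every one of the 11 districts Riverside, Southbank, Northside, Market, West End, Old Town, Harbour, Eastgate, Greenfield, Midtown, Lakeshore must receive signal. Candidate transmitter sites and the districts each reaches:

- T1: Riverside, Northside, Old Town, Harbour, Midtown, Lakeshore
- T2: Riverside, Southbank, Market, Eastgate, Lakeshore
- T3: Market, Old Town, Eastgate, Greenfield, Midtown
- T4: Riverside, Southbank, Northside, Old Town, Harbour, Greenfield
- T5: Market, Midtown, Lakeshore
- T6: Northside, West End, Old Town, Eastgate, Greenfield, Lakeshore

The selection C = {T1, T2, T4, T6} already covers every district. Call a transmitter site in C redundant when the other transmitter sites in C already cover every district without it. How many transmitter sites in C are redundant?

Drop T1: Midtown uncovered — not redundant.
Drop T2: Market uncovered — not redundant.
Drop T4: the rest still cover every district — redundant.
Drop T6: West End uncovered — not redundant.
1 redundant: T4.

1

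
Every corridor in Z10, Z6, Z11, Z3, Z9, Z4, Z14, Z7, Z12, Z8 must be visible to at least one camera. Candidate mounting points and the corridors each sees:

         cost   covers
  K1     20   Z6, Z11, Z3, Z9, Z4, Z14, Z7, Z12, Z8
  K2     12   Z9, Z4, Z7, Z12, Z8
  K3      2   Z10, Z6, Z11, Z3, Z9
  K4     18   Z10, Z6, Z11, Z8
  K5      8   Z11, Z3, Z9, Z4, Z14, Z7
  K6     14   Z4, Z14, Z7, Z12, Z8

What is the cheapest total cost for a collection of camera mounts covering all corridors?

16

K3, K6 cover every corridor at cost 2 + 14 = 16.
Any cover uses at least 2 camera mounts; among all covering selections none totals below 16.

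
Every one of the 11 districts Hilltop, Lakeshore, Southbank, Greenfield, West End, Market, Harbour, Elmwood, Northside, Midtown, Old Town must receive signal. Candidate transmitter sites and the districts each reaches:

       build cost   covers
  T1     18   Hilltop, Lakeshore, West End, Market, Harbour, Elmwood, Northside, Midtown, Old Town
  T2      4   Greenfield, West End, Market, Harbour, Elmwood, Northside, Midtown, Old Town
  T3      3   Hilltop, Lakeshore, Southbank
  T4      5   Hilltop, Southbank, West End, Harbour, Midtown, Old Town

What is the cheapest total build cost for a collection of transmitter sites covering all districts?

7

T2, T3 cover every district at build cost 4 + 3 = 7.
Any cover uses at least 2 transmitter sites; among all covering selections none totals below 7.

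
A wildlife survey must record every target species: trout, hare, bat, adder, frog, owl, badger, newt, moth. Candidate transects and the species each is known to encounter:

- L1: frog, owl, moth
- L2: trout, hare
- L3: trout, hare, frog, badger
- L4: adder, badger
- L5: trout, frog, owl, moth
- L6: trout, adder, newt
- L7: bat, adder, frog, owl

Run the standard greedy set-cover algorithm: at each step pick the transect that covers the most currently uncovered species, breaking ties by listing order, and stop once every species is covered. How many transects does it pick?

4

Pick 1: L3 covers 4 new species (trout, hare, frog, badger).
Pick 2: L7 covers 3 new species (bat, adder, owl).
Pick 3: L1 covers 1 new species (moth).
Pick 4: L6 covers 1 new species (newt).
Greedy uses 4 transects.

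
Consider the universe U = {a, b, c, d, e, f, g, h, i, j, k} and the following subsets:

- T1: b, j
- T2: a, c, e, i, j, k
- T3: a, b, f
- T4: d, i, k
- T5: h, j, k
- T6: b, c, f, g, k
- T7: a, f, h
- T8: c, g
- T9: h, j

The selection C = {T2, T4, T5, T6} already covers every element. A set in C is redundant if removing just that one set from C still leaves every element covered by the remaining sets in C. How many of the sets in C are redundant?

Drop T2: a, e uncovered — not redundant.
Drop T4: d uncovered — not redundant.
Drop T5: h uncovered — not redundant.
Drop T6: b, f, g uncovered — not redundant.
None of the sets in C is redundant.

0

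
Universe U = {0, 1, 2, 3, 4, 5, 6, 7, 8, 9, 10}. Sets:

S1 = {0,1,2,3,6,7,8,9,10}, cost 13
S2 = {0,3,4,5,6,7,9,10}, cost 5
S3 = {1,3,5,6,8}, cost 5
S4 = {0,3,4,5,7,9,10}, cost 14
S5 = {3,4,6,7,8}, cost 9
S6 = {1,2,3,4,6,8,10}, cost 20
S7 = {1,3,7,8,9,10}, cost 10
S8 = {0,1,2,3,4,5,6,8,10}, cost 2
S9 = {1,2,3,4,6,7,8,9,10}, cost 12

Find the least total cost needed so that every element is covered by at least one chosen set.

S2, S8 cover every element at cost 5 + 2 = 7.
Any cover uses at least 2 sets; among all covering selections none totals below 7.

7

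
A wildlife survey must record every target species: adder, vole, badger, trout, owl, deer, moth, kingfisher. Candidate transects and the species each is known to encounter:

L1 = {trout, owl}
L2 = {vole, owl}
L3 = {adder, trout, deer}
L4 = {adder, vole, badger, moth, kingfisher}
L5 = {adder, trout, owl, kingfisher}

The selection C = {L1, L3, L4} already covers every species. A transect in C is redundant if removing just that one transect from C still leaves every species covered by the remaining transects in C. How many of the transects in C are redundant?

Drop L1: owl uncovered — not redundant.
Drop L3: deer uncovered — not redundant.
Drop L4: vole, badger, moth, kingfisher uncovered — not redundant.
None of the transects in C is redundant.

0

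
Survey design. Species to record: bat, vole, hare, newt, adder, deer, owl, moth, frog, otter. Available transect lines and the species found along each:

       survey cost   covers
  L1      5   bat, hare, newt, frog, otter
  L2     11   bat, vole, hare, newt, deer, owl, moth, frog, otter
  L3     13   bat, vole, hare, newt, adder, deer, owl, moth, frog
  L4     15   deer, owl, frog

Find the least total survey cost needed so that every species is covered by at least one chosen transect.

L1, L3 cover every species at survey cost 5 + 13 = 18.
Any cover uses at least 2 transects; among all covering selections none totals below 18.

18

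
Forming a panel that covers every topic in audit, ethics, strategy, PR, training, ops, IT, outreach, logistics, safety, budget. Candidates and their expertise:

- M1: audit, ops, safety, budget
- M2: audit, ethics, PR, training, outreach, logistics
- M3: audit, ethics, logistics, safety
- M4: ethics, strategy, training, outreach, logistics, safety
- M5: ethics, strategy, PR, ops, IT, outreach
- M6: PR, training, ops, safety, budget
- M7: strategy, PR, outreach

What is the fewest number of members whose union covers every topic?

M1, M2, M5 together cover {audit, ethics, strategy, PR, training, ops, IT, outreach, logistics, safety, budget} — every topic.
No 2 of the 7 members cover everything (all 21 pairs fall short), so 3 is minimum.

3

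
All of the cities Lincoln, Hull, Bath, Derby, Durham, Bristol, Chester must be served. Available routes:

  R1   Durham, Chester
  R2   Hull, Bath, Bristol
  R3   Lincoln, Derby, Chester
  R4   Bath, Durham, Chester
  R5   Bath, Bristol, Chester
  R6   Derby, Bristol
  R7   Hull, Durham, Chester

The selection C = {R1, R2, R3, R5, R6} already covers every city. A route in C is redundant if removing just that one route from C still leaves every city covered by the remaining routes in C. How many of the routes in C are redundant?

2

Drop R1: Durham uncovered — not redundant.
Drop R2: Hull uncovered — not redundant.
Drop R3: Lincoln uncovered — not redundant.
Drop R5: the rest still cover every city — redundant.
Drop R6: the rest still cover every city — redundant.
2 redundant: R5, R6.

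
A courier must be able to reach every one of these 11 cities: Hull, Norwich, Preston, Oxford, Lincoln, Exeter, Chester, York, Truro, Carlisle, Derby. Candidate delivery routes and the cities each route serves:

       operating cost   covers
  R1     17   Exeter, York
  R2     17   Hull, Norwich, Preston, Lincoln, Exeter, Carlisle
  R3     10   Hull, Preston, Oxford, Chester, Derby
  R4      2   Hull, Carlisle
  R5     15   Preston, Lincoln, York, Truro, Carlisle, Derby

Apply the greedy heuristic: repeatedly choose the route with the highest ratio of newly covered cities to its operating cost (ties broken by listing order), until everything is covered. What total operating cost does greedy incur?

Pick 1: R4 adds 2 new (Hull, Carlisle) at operating cost 2 (ratio 2/2).
Pick 2: R3 adds 4 new (Preston, Oxford, Chester, Derby) at operating cost 10 (ratio 4/10).
Pick 3: R5 adds 3 new (Lincoln, York, Truro) at operating cost 15 (ratio 3/15).
Pick 4: R2 adds 2 new (Norwich, Exeter) at operating cost 17 (ratio 2/17).
Greedy total operating cost: 2 + 10 + 15 + 17 = 44. (The true optimum is 42, so greedy overshoots here.)

44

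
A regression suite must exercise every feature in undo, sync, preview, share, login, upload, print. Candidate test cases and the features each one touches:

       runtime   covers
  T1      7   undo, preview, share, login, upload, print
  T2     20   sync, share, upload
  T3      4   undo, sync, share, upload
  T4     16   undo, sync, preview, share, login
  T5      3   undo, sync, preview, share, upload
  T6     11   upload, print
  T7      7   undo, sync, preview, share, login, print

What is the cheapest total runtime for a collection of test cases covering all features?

T1, T5 cover every feature at runtime 7 + 3 = 10.
Any cover uses at least 2 test cases; among all covering selections none totals below 10.

10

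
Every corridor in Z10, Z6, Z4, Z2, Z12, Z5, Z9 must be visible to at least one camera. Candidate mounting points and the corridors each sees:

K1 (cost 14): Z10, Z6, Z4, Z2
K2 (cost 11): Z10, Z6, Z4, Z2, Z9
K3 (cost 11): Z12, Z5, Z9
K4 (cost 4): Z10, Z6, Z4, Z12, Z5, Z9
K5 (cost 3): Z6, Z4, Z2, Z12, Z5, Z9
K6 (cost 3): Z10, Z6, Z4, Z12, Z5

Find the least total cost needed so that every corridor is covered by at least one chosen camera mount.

K5, K6 cover every corridor at cost 3 + 3 = 6.
Any cover uses at least 2 camera mounts; among all covering selections none totals below 6.

6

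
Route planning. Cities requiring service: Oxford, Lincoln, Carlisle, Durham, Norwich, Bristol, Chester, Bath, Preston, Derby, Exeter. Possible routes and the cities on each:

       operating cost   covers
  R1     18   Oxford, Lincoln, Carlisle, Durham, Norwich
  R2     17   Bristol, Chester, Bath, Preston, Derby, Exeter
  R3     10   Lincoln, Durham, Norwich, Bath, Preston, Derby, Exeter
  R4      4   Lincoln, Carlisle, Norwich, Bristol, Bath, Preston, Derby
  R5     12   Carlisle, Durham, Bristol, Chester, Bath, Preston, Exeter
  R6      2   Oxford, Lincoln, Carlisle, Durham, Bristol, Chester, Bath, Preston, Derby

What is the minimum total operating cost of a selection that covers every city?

12

R3, R6 cover every city at operating cost 10 + 2 = 12.
Any cover uses at least 2 routes; among all covering selections none totals below 12.
Greedy by coverage-per-operating cost would pick R6, R4, R3 for 16 — worse than the optimum 12.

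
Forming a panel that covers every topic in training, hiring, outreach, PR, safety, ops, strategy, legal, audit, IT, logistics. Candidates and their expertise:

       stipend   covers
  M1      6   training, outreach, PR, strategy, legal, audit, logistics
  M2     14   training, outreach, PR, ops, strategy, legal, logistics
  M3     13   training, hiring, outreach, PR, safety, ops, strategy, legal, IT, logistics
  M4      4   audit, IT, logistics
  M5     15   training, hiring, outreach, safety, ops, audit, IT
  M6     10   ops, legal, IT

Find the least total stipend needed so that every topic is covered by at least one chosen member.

M3, M4 cover every topic at stipend 13 + 4 = 17.
Any cover uses at least 2 members; among all covering selections none totals below 17.
Greedy by coverage-per-stipend would pick M1, M3 for 19 — worse than the optimum 17.

17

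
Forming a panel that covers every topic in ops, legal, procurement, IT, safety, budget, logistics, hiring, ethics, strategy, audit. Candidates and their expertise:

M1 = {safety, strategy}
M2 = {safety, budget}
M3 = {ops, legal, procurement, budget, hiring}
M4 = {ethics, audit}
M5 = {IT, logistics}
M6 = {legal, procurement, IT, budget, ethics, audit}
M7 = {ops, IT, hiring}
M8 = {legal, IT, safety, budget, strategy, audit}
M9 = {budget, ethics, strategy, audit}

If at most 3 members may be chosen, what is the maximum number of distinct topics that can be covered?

Choosing M1, M3, M6 covers {ops, legal, procurement, IT, safety, budget, hiring, ethics, strategy, audit} — 10 topics.
No choice of 3 members does better; here logistics is left uncovered.

10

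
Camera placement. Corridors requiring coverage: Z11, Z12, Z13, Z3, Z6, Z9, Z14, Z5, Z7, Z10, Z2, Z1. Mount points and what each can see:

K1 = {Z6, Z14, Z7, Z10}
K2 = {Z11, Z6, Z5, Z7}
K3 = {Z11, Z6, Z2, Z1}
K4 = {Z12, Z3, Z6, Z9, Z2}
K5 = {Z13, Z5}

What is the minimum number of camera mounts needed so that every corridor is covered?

4

K1, K3, K4, K5 together cover {Z11, Z12, Z13, Z3, Z6, Z9, Z14, Z5, Z7, Z10, Z2, Z1} — every corridor.
No 3 of the 5 camera mounts cover everything (all 10 triples fall short), so 4 is minimum.
Greedy (largest uncovered first) would take K4, K1, K2, K3, K5 — 5 camera mounts — but 4 suffice.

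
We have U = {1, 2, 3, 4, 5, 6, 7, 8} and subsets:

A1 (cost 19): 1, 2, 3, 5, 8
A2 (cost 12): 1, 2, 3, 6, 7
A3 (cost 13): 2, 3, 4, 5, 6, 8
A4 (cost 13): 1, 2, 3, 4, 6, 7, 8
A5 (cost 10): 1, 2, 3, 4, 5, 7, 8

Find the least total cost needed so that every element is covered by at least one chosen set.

A2, A5 cover every element at cost 12 + 10 = 22.
Any cover uses at least 2 sets; among all covering selections none totals below 22.

22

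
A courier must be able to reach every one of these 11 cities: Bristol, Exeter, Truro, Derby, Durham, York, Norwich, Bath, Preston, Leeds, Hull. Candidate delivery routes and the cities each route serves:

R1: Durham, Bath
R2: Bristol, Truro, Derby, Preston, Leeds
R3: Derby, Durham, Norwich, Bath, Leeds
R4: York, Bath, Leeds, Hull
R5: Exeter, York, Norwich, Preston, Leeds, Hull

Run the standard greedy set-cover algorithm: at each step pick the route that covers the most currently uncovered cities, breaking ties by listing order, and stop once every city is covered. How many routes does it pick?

3

Pick 1: R5 covers 6 new cities (Exeter, York, Norwich, Preston, Leeds, Hull).
Pick 2: R2 covers 3 new cities (Bristol, Truro, Derby).
Pick 3: R1 covers 2 new cities (Durham, Bath).
Greedy uses 3 routes.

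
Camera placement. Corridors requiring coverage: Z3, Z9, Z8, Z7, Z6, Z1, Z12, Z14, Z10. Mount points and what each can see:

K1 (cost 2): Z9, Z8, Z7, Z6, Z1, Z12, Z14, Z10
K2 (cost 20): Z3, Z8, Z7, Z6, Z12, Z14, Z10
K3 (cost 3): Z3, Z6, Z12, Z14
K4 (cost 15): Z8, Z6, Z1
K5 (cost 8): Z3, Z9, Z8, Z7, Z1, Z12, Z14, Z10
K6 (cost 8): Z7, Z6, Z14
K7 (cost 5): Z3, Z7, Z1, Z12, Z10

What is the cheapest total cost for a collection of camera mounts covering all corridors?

5

K1, K3 cover every corridor at cost 2 + 3 = 5.
Any cover uses at least 2 camera mounts; among all covering selections none totals below 5.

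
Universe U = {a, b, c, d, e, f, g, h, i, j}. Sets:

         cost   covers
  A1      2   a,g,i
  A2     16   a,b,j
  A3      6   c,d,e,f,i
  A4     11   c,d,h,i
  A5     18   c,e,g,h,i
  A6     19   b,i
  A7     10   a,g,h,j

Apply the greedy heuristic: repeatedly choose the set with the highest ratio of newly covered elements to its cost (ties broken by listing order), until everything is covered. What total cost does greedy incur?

Pick 1: A1 adds 3 new (a, g, i) at cost 2 (ratio 3/2).
Pick 2: A3 adds 4 new (c, d, e, f) at cost 6 (ratio 4/6).
Pick 3: A7 adds 2 new (h, j) at cost 10 (ratio 2/10).
Pick 4: A2 adds 1 new (b) at cost 16 (ratio 1/16).
Greedy total cost: 2 + 6 + 10 + 16 = 34. (The true optimum is 32, so greedy overshoots here.)

34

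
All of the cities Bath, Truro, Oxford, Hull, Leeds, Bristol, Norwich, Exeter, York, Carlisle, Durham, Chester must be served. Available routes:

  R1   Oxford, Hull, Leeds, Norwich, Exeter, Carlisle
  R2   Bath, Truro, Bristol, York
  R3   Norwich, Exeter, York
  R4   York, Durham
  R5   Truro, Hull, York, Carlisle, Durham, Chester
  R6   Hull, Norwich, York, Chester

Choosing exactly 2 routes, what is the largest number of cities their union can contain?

10

Choosing R1, R2 covers {Bath, Truro, Oxford, Hull, Leeds, Bristol, Norwich, Exeter, York, Carlisle} — 10 cities.
No choice of 2 routes does better; here Durham, Chester are left uncovered.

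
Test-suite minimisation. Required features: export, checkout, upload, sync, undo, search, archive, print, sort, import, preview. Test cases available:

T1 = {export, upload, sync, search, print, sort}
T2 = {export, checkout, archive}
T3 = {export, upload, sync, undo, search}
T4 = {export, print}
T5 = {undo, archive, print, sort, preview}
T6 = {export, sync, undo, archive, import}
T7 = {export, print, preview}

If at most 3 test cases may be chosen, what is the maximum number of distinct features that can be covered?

Choosing T1, T2, T5 covers {export, checkout, upload, sync, undo, search, archive, print, sort, preview} — 10 features.
No choice of 3 test cases does better; here import is left uncovered.

10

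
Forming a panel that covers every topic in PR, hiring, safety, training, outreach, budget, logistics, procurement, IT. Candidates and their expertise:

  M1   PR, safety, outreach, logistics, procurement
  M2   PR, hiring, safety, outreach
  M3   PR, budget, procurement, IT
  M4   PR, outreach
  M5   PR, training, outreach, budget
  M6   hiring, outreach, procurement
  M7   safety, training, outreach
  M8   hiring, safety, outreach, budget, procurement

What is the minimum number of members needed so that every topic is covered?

M1, M2, M3, M5 together cover {PR, hiring, safety, training, outreach, budget, logistics, procurement, IT} — every topic.
No 3 of the 8 members cover everything (all 56 triples fall short), so 4 is minimum.

4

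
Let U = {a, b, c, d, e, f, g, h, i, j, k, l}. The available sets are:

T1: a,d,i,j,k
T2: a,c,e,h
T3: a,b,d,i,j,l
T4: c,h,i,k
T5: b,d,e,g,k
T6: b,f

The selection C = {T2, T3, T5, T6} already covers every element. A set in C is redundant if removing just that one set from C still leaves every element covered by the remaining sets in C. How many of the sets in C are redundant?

Drop T2: c, h uncovered — not redundant.
Drop T3: i, j, l uncovered — not redundant.
Drop T5: g, k uncovered — not redundant.
Drop T6: f uncovered — not redundant.
None of the sets in C is redundant.

0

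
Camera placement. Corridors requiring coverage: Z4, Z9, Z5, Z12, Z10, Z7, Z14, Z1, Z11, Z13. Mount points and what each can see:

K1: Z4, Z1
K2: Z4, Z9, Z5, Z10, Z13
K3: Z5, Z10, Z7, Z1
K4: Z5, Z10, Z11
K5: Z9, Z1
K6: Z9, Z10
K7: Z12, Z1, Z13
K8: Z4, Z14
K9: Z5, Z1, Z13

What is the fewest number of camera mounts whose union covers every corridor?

K2, K3, K4, K7, K8 together cover {Z4, Z9, Z5, Z12, Z10, Z7, Z14, Z1, Z11, Z13} — every corridor.
No 4 of the 9 camera mounts cover everything (all 126 size-4 selections fall short), so 5 is minimum.

5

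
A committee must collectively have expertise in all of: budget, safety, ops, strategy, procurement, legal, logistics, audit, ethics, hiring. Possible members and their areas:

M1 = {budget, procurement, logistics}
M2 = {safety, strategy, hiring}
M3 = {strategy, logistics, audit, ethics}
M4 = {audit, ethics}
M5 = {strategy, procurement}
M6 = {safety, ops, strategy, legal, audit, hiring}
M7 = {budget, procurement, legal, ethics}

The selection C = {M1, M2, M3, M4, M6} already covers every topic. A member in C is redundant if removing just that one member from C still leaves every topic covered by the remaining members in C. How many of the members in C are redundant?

3

Drop M1: budget, procurement uncovered — not redundant.
Drop M2: the rest still cover every topic — redundant.
Drop M3: the rest still cover every topic — redundant.
Drop M4: the rest still cover every topic — redundant.
Drop M6: ops, legal uncovered — not redundant.
3 redundant: M2, M3, M4.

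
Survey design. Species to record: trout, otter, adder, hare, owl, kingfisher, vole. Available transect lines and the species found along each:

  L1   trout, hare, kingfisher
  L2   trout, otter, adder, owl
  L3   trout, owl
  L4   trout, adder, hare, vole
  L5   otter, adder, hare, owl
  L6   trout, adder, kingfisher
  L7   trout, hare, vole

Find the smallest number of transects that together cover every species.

3

L1, L2, L4 together cover {trout, otter, adder, hare, owl, kingfisher, vole} — every species.
No 2 of the 7 transects cover everything (all 21 pairs fall short), so 3 is minimum.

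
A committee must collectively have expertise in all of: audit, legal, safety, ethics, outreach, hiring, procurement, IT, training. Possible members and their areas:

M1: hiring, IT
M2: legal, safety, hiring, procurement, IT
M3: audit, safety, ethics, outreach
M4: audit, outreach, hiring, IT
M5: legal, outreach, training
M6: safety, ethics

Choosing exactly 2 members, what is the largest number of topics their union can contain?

Choosing M2, M3 covers {audit, legal, safety, ethics, outreach, hiring, procurement, IT} — 8 topics.
No choice of 2 members does better; here training is left uncovered.

8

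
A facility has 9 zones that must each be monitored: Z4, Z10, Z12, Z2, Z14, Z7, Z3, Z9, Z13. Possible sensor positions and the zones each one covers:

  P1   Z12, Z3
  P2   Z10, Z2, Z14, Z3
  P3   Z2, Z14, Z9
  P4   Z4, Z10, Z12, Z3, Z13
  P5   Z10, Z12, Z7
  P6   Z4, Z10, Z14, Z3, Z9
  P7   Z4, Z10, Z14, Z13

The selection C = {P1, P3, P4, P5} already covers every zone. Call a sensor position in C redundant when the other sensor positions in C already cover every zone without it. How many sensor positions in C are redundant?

1

Drop P1: the rest still cover every zone — redundant.
Drop P3: Z2, Z14, Z9 uncovered — not redundant.
Drop P4: Z4, Z13 uncovered — not redundant.
Drop P5: Z7 uncovered — not redundant.
1 redundant: P1.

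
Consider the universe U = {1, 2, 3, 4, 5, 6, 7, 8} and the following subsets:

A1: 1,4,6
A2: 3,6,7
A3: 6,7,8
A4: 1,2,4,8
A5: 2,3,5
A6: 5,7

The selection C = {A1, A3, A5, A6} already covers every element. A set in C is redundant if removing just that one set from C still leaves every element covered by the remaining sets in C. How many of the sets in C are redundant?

1

Drop A1: 1, 4 uncovered — not redundant.
Drop A3: 8 uncovered — not redundant.
Drop A5: 2, 3 uncovered — not redundant.
Drop A6: the rest still cover every element — redundant.
1 redundant: A6.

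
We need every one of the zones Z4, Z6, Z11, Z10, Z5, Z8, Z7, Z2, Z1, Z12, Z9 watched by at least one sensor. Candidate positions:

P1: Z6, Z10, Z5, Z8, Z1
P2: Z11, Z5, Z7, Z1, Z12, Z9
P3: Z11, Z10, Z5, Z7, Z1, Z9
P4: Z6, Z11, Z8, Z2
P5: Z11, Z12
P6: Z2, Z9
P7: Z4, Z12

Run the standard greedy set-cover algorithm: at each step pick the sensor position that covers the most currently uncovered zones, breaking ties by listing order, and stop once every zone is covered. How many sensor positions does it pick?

4

Pick 1: P2 covers 6 new zones (Z11, Z5, Z7, Z1, Z12, Z9).
Pick 2: P1 covers 3 new zones (Z6, Z10, Z8).
Pick 3: P4 covers 1 new zones (Z2).
Pick 4: P7 covers 1 new zones (Z4).
Greedy uses 4 sensor positions. (The true minimum is 3.)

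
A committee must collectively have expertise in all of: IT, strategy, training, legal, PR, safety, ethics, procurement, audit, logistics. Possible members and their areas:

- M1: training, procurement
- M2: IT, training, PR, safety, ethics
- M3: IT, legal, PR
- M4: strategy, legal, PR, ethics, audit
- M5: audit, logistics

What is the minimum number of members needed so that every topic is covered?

M1, M2, M4, M5 together cover {IT, strategy, training, legal, PR, safety, ethics, procurement, audit, logistics} — every topic.
No 3 of the 5 members cover everything (all 10 triples fall short), so 4 is minimum.

4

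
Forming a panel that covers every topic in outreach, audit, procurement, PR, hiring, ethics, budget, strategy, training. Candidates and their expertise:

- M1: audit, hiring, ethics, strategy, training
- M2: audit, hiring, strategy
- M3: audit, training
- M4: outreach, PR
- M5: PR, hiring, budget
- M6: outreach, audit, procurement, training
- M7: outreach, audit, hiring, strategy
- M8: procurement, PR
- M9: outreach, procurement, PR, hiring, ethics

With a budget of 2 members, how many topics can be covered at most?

8

Choosing M1, M9 covers {outreach, audit, procurement, PR, hiring, ethics, strategy, training} — 8 topics.
No choice of 2 members does better; here budget is left uncovered.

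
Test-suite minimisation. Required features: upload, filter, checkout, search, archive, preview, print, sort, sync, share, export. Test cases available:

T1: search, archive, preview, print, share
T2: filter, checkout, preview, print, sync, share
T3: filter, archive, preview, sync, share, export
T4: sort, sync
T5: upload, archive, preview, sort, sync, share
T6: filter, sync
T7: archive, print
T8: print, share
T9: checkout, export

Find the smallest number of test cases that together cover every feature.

4

T1, T2, T3, T5 together cover {upload, filter, checkout, search, archive, preview, print, sort, sync, share, export} — every feature.
No 3 of the 9 test cases cover everything (all 84 triples fall short), so 4 is minimum.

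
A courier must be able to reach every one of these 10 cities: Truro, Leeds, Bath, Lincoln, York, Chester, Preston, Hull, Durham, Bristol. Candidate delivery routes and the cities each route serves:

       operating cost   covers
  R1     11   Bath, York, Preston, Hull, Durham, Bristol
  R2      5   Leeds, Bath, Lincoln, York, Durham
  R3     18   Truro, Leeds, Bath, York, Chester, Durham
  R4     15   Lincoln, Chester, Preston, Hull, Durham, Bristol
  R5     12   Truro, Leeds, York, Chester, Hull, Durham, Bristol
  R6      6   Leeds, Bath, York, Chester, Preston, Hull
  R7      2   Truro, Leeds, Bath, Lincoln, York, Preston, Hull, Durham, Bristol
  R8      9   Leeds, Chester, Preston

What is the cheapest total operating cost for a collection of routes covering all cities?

8

R6, R7 cover every city at operating cost 6 + 2 = 8.
Any cover uses at least 2 routes; among all covering selections none totals below 8.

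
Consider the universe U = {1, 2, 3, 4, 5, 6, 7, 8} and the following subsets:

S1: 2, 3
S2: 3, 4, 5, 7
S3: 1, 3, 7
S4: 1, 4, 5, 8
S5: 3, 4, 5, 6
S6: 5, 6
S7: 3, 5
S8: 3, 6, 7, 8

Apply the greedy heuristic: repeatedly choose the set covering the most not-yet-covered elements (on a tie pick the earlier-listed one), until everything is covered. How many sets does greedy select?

4

Pick 1: S2 covers 4 new elements (3, 4, 5, 7).
Pick 2: S4 covers 2 new elements (1, 8).
Pick 3: S1 covers 1 new elements (2).
Pick 4: S5 covers 1 new elements (6).
Greedy uses 4 sets. (The true minimum is 3.)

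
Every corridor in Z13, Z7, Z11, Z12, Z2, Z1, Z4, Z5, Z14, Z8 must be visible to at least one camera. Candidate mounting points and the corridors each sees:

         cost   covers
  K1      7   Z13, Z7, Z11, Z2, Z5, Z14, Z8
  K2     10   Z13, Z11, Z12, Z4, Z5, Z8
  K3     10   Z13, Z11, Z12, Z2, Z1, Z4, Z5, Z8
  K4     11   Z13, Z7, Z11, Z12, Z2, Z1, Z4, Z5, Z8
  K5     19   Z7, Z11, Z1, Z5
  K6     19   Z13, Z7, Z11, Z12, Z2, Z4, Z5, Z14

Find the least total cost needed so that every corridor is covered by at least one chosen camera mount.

K1, K3 cover every corridor at cost 7 + 10 = 17.
Any cover uses at least 2 camera mounts; among all covering selections none totals below 17.

17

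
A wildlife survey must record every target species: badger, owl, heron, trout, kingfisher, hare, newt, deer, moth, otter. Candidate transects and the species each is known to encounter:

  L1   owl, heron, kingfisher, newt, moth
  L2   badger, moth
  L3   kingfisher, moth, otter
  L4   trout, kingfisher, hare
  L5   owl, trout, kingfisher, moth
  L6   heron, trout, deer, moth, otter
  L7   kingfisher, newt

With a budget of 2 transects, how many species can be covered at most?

8

Choosing L1, L6 covers {owl, heron, trout, kingfisher, newt, deer, moth, otter} — 8 species.
No choice of 2 transects does better; here badger, hare are left uncovered.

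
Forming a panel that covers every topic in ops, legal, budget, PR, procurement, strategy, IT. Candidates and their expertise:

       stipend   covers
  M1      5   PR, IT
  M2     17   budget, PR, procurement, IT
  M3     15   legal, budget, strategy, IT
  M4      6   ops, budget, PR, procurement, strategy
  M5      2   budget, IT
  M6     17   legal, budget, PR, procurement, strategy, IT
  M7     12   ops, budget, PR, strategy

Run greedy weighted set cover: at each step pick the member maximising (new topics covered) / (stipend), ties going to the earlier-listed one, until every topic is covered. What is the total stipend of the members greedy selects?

23

Pick 1: M5 adds 2 new (budget, IT) at stipend 2 (ratio 2/2).
Pick 2: M4 adds 4 new (ops, PR, procurement, strategy) at stipend 6 (ratio 4/6).
Pick 3: M3 adds 1 new (legal) at stipend 15 (ratio 1/15).
Greedy total stipend: 2 + 6 + 15 = 23. (The true optimum is 21, so greedy overshoots here.)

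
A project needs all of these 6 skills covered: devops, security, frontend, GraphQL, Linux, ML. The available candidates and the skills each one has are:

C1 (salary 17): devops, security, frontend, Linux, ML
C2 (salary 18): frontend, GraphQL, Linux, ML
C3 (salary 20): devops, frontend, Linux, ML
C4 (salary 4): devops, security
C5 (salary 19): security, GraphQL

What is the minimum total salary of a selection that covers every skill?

22

C2, C4 cover every skill at salary 18 + 4 = 22.
Any cover uses at least 2 candidates; among all covering selections none totals below 22.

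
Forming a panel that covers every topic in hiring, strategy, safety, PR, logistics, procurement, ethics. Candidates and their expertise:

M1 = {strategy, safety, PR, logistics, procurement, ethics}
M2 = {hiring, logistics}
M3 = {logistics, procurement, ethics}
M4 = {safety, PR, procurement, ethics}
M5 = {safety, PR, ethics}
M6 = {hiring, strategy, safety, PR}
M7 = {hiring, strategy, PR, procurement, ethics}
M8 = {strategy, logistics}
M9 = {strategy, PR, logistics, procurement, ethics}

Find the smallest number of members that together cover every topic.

M1, M2 together cover {hiring, strategy, safety, PR, logistics, procurement, ethics} — every topic.
No single member contains all 7 topics, so 2 is optimal.

2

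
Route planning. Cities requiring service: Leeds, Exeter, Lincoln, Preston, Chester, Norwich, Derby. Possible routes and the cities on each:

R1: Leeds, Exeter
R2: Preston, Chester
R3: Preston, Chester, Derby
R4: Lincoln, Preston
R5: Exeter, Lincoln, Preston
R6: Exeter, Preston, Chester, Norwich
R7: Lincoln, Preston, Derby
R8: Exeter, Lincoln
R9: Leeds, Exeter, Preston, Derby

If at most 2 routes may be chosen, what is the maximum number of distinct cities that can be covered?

Choosing R6, R7 covers {Exeter, Lincoln, Preston, Chester, Norwich, Derby} — 6 cities.
No choice of 2 routes does better; here Leeds is left uncovered.

6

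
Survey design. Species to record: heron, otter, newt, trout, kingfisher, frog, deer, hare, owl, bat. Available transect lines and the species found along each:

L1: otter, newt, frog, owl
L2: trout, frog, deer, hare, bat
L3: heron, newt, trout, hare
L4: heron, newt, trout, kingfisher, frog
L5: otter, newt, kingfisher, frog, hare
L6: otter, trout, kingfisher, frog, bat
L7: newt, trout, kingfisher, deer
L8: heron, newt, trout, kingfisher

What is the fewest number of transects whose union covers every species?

3

L1, L2, L4 together cover {heron, otter, newt, trout, kingfisher, frog, deer, hare, owl, bat} — every species.
No 2 of the 8 transects cover everything (all 28 pairs fall short), so 3 is minimum.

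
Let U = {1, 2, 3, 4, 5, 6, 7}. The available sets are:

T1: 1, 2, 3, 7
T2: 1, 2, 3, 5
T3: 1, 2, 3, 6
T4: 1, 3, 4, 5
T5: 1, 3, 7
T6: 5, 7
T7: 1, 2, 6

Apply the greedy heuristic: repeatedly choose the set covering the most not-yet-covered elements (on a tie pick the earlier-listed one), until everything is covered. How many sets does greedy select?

Pick 1: T1 covers 4 new elements (1, 2, 3, 7).
Pick 2: T4 covers 2 new elements (4, 5).
Pick 3: T3 covers 1 new elements (6).
Greedy uses 3 sets.

3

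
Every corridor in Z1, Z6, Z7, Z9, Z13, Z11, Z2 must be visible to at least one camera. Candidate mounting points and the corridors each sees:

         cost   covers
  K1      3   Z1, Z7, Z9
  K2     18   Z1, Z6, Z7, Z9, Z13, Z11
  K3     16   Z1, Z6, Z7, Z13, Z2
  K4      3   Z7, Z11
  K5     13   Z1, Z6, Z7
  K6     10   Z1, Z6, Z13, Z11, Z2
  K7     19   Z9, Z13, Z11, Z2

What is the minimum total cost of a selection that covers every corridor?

13

K1, K6 cover every corridor at cost 3 + 10 = 13.
Any cover uses at least 2 camera mounts; among all covering selections none totals below 13.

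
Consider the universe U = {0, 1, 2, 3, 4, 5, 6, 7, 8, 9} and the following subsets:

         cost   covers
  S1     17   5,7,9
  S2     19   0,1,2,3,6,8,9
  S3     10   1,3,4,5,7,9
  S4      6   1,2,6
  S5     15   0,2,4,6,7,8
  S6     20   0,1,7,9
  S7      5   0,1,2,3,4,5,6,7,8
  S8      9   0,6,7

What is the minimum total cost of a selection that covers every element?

15

S3, S7 cover every element at cost 10 + 5 = 15.
Any cover uses at least 2 sets; among all covering selections none totals below 15.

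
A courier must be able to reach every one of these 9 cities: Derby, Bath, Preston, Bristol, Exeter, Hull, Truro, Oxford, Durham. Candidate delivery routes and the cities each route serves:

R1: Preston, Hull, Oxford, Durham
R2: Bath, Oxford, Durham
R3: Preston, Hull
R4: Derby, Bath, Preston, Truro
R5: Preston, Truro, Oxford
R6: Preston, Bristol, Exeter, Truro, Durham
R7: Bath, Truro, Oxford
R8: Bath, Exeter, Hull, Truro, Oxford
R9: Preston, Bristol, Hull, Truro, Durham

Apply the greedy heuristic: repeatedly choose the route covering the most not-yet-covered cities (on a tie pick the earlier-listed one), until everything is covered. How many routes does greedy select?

3

Pick 1: R6 covers 5 new cities (Preston, Bristol, Exeter, Truro, Durham).
Pick 2: R8 covers 3 new cities (Bath, Hull, Oxford).
Pick 3: R4 covers 1 new cities (Derby).
Greedy uses 3 routes.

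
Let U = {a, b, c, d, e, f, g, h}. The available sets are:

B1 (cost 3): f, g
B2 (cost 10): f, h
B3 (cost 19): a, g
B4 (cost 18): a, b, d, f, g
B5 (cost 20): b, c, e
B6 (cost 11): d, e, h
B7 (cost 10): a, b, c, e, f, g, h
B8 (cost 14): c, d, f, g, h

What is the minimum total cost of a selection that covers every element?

B6, B7 cover every element at cost 11 + 10 = 21.
Any cover uses at least 2 sets; among all covering selections none totals below 21.

21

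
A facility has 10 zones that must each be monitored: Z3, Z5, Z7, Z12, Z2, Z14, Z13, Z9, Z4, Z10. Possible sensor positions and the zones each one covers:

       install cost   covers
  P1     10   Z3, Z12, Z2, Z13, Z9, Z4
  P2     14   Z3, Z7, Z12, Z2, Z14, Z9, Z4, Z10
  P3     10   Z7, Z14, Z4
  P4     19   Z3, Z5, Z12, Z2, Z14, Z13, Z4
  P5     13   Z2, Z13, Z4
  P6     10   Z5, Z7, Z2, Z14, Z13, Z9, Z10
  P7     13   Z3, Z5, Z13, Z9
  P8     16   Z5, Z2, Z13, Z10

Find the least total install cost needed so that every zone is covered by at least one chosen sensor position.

P1, P6 cover every zone at install cost 10 + 10 = 20.
Any cover uses at least 2 sensor positions; among all covering selections none totals below 20.

20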